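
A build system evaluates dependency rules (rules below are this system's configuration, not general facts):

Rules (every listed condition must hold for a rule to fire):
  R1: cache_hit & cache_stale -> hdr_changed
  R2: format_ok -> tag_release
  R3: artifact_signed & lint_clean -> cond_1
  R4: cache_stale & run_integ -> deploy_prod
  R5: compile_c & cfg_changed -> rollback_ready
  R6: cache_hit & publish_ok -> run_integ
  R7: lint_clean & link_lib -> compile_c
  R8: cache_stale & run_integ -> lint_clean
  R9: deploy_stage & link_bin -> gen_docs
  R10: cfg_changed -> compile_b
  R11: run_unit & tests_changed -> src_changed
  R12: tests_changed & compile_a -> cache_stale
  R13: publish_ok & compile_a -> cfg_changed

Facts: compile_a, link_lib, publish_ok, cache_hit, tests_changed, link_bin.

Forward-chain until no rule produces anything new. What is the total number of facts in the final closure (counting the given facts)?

Round 1 fires R6, R12, R13, giving run_integ, cache_stale, cfg_changed.
Round 2 fires R1, R4, R8, R10, giving hdr_changed, deploy_prod, lint_clean, compile_b.
Round 3 fires R7, giving compile_c.
Round 4 fires R5, giving rollback_ready.
Closure: {cache_hit, cache_stale, cfg_changed, compile_a, compile_b, compile_c, deploy_prod, hdr_changed, link_bin, link_lib, lint_clean, publish_ok, rollback_ready, run_integ, tests_changed} — 15 facts.

15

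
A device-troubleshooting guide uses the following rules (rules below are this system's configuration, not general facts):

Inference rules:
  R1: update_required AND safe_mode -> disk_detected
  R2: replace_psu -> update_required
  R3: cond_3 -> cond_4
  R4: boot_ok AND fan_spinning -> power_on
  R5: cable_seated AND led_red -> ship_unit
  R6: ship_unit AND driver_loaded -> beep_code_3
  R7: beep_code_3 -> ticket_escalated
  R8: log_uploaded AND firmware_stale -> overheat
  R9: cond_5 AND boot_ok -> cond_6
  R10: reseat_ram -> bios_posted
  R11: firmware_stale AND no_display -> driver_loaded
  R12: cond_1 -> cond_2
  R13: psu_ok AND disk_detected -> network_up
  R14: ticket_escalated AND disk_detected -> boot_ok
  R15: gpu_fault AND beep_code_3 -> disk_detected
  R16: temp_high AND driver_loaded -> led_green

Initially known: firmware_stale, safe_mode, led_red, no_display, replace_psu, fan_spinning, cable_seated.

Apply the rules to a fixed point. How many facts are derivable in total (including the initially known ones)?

15

Round 1 — R2, R5, R11, derive update_required, ship_unit, driver_loaded.
Round 2 — R1, R6, derive disk_detected, beep_code_3.
Round 3 — R7, derive ticket_escalated.
Round 4 — R14, derive boot_ok.
Round 5 — R4, derive power_on.
Closure: {beep_code_3, boot_ok, cable_seated, disk_detected, driver_loaded, fan_spinning, firmware_stale, led_red, no_display, power_on, replace_psu, safe_mode, ship_unit, ticket_escalated, update_required} — 15 facts.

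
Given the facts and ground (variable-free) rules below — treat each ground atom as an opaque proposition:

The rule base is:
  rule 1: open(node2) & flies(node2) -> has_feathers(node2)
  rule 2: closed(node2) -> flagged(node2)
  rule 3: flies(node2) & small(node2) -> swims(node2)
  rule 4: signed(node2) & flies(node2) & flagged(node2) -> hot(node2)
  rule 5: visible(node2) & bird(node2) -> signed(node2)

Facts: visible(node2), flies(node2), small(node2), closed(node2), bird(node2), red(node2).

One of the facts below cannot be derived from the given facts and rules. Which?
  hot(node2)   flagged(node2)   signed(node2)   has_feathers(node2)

has_feathers(node2)

Round 1 fires rule 2, rule 3, rule 5, giving flagged(node2), swims(node2), signed(node2).
Round 2 fires rule 4, giving hot(node2).
Derived: hot(node2) (round 2), flagged(node2) (round 1), signed(node2) (round 1). has_feathers(node2) never appears in any round.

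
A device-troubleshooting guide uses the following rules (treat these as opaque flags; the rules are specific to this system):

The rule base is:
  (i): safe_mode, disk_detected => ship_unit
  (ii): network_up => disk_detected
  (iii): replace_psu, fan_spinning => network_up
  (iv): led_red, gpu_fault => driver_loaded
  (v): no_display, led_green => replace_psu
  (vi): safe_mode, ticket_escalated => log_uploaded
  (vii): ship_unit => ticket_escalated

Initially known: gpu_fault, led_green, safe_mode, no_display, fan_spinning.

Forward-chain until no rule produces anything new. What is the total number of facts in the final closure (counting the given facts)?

Round 1: (v) [no_display, led_green => replace_psu]. Adds replace_psu.
Round 2: (iii) [replace_psu, fan_spinning => network_up]. Adds network_up.
Round 3: (ii) [network_up => disk_detected]. Adds disk_detected.
Round 4: (i) [safe_mode, disk_detected => ship_unit]. Adds ship_unit.
Round 5: (vii) [ship_unit => ticket_escalated]. Adds ticket_escalated.
Round 6: (vi) [safe_mode, ticket_escalated => log_uploaded]. Adds log_uploaded.
Closure: {disk_detected, fan_spinning, gpu_fault, led_green, log_uploaded, network_up, no_display, replace_psu, safe_mode, ship_unit, ticket_escalated} — 11 facts.

11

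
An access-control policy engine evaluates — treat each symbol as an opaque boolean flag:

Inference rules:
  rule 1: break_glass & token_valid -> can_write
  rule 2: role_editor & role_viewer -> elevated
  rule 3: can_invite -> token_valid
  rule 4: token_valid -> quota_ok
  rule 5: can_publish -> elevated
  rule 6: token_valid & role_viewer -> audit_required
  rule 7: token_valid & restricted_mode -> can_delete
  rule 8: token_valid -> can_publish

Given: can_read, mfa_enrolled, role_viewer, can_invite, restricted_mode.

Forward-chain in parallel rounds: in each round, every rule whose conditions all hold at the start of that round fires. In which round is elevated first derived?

3

Round 1 fires rule 3, giving token_valid.
Round 2 fires rule 4, rule 6, rule 7, rule 8, giving quota_ok, audit_required, can_delete, can_publish.
Round 3 fires rule 5, giving elevated.
elevated first appears in round 3.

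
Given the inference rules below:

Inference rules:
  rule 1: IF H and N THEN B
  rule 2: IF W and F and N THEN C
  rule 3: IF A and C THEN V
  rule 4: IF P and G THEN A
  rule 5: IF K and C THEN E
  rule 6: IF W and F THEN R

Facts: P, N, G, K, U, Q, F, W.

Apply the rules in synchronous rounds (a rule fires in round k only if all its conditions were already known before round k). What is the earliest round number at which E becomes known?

2

Round 1 — rule 2, rule 4, rule 6, derive C, A, R.
Round 2 — rule 3, rule 5, derive V, E.
E first appears in round 2.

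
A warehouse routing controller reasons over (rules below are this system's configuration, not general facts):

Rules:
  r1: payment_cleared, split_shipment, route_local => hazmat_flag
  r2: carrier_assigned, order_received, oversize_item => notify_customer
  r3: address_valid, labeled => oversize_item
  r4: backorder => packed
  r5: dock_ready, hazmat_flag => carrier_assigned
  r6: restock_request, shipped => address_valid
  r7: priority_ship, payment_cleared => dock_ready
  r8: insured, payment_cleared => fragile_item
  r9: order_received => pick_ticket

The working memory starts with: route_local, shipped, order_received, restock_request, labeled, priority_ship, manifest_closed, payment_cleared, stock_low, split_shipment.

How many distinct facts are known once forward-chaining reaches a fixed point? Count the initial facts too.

17

Round 1 — r1, r6, r7, r9, derive hazmat_flag, address_valid, dock_ready, pick_ticket.
Round 2 — r3, r5, derive oversize_item, carrier_assigned.
Round 3 — r2, derive notify_customer.
Closure: {address_valid, carrier_assigned, dock_ready, hazmat_flag, labeled, manifest_closed, notify_customer, order_received, oversize_item, payment_cleared, pick_ticket, priority_ship, restock_request, route_local, shipped, split_shipment, stock_low} — 17 facts.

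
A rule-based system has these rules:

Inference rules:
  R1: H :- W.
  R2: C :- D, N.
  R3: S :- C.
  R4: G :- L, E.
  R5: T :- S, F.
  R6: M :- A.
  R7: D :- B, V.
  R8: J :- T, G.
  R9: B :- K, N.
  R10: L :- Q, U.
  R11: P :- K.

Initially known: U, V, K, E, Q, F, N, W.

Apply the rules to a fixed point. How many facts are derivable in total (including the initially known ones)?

18

[1] R1 [H :- W.]; R9 [B :- K, N.]; R10 [L :- Q, U.]; R11 [P :- K.]. ⇒ new: H, B, L, P.
[2] R4 [G :- L, E.]; R7 [D :- B, V.]. ⇒ new: G, D.
[3] R2 [C :- D, N.]. ⇒ new: C.
[4] R3 [S :- C.]. ⇒ new: S.
[5] R5 [T :- S, F.]. ⇒ new: T.
[6] R8 [J :- T, G.]. ⇒ new: J.
Closure: {B, C, D, E, F, G, H, J, K, L, N, P, Q, S, T, U, V, W} — 18 facts.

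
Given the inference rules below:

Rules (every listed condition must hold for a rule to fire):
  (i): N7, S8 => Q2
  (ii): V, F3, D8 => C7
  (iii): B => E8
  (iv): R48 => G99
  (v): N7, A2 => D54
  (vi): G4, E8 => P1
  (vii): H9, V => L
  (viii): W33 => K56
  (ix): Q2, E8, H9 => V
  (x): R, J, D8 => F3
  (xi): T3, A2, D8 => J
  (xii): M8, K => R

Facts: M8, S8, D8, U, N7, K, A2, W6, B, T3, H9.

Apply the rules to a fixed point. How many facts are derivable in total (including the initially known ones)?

20

Round 1: (i) [N7, S8 => Q2]; (iii) [B => E8]; (v) [N7, A2 => D54]; (xi) [T3, A2, D8 => J]; (xii) [M8, K => R]. New: Q2, E8, D54, J, R.
Round 2: (ix) [Q2, E8, H9 => V]; (x) [R, J, D8 => F3]. New: V, F3.
Round 3: (ii) [V, F3, D8 => C7]; (vii) [H9, V => L]. New: C7, L.
Closure: {A2, B, C7, D54, D8, E8, F3, H9, J, K, L, M8, N7, Q2, R, S8, T3, U, V, W6} — 20 facts.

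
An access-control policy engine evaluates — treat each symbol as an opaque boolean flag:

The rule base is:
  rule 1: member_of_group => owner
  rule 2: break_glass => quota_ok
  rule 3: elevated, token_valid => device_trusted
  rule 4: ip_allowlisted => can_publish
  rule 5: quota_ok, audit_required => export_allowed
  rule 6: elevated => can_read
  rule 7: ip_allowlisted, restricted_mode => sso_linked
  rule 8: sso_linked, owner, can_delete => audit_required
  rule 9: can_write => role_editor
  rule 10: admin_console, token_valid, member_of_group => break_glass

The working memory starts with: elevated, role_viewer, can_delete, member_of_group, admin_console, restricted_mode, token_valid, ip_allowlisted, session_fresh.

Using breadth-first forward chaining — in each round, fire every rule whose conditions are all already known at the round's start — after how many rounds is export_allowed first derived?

Round 1: rule 1 [member_of_group => owner]; rule 3 [elevated, token_valid => device_trusted]; rule 4 [ip_allowlisted => can_publish]; rule 6 [elevated => can_read]; rule 7 [ip_allowlisted, restricted_mode => sso_linked]; rule 10 [admin_console, token_valid, member_of_group => break_glass]. New: owner, device_trusted, can_publish, can_read, sso_linked, break_glass.
Round 2: rule 2 [break_glass => quota_ok]; rule 8 [sso_linked, owner, can_delete => audit_required]. New: quota_ok, audit_required.
Round 3: rule 5 [quota_ok, audit_required => export_allowed]. New: export_allowed.
export_allowed first appears in round 3.

3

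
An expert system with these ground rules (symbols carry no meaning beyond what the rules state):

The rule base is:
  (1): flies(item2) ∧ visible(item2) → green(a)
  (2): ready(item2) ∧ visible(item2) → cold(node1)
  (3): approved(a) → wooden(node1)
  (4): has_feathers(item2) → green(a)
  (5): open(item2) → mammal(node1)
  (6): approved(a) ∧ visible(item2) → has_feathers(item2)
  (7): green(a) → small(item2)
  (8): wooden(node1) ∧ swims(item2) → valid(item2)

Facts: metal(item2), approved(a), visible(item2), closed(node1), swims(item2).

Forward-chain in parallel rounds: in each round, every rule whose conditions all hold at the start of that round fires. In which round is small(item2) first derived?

[1] (3) [approved(a) → wooden(node1)]; (6) [approved(a) ∧ visible(item2) → has_feathers(item2)]. ⇒ new: wooden(node1), has_feathers(item2).
[2] (4) [has_feathers(item2) → green(a)]; (8) [wooden(node1) ∧ swims(item2) → valid(item2)]. ⇒ new: green(a), valid(item2).
[3] (7) [green(a) → small(item2)]. ⇒ new: small(item2).
small(item2) first appears in round 3.

3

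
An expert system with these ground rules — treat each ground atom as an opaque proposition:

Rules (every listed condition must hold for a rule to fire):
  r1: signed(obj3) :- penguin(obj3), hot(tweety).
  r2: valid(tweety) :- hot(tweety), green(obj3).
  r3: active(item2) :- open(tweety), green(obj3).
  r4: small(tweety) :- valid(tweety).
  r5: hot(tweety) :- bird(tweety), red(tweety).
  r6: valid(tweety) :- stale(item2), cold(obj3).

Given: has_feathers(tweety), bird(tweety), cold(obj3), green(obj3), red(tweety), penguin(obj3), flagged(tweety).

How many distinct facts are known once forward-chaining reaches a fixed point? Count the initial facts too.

[1] r5 [hot(tweety) :- bird(tweety), red(tweety).]. ⇒ new: hot(tweety).
[2] r1 [signed(obj3) :- penguin(obj3), hot(tweety).]; r2 [valid(tweety) :- hot(tweety), green(obj3).]. ⇒ new: signed(obj3), valid(tweety).
[3] r4 [small(tweety) :- valid(tweety).]. ⇒ new: small(tweety).
Closure: {bird(tweety), cold(obj3), flagged(tweety), green(obj3), has_feathers(tweety), hot(tweety), penguin(obj3), red(tweety), signed(obj3), small(tweety), valid(tweety)} — 11 facts.

11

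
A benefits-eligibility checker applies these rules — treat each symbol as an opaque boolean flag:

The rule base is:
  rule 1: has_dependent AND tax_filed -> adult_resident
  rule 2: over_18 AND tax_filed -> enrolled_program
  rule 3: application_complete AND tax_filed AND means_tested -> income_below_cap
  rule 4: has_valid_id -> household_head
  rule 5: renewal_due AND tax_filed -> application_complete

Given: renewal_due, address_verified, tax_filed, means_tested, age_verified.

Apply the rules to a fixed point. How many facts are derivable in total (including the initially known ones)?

Round 1: rule 5 [renewal_due AND tax_filed -> application_complete]. Adds application_complete.
Round 2: rule 3 [application_complete AND tax_filed AND means_tested -> income_below_cap]. Adds income_below_cap.
Closure: {address_verified, age_verified, application_complete, income_below_cap, means_tested, renewal_due, tax_filed} — 7 facts.

7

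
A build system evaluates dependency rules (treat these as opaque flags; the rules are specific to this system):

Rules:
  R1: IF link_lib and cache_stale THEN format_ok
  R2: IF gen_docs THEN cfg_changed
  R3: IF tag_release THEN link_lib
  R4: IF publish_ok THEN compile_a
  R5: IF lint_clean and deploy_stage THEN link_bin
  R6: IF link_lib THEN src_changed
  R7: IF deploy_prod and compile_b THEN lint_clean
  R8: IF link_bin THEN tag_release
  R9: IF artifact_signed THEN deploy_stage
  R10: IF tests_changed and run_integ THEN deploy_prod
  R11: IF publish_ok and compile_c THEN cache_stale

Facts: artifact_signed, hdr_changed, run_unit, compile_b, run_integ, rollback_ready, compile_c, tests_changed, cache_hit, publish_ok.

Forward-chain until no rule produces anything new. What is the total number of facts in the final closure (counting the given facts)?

20

Round 1: R4 [IF publish_ok THEN compile_a]; R9 [IF artifact_signed THEN deploy_stage]; R10 [IF tests_changed and run_integ THEN deploy_prod]; R11 [IF publish_ok and compile_c THEN cache_stale]. Adds compile_a, deploy_stage, deploy_prod, cache_stale.
Round 2: R7 [IF deploy_prod and compile_b THEN lint_clean]. Adds lint_clean.
Round 3: R5 [IF lint_clean and deploy_stage THEN link_bin]. Adds link_bin.
Round 4: R8 [IF link_bin THEN tag_release]. Adds tag_release.
Round 5: R3 [IF tag_release THEN link_lib]. Adds link_lib.
Round 6: R1 [IF link_lib and cache_stale THEN format_ok]; R6 [IF link_lib THEN src_changed]. Adds format_ok, src_changed.
Closure: {artifact_signed, cache_hit, cache_stale, compile_a, compile_b, compile_c, deploy_prod, deploy_stage, format_ok, hdr_changed, link_bin, link_lib, lint_clean, publish_ok, rollback_ready, run_integ, run_unit, src_changed, tag_release, tests_changed} — 20 facts.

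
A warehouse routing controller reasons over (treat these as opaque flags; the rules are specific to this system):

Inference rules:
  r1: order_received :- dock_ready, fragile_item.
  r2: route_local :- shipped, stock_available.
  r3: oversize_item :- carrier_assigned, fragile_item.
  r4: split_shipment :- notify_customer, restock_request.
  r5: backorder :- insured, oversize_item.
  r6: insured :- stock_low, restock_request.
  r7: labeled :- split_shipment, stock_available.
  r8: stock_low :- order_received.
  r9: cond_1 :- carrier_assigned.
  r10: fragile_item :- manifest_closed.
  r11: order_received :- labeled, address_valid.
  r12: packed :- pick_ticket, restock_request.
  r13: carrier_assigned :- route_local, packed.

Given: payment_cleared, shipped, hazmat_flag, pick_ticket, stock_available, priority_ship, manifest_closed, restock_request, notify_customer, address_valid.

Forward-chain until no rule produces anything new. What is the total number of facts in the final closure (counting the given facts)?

Round 1: r2 [route_local :- shipped, stock_available.]; r4 [split_shipment :- notify_customer, restock_request.]; r10 [fragile_item :- manifest_closed.]; r12 [packed :- pick_ticket, restock_request.]. Adds route_local, split_shipment, fragile_item, packed.
Round 2: r7 [labeled :- split_shipment, stock_available.]; r13 [carrier_assigned :- route_local, packed.]. Adds labeled, carrier_assigned.
Round 3: r3 [oversize_item :- carrier_assigned, fragile_item.]; r9 [cond_1 :- carrier_assigned.]; r11 [order_received :- labeled, address_valid.]. Adds oversize_item, cond_1, order_received.
Round 4: r8 [stock_low :- order_received.]. Adds stock_low.
Round 5: r6 [insured :- stock_low, restock_request.]. Adds insured.
Round 6: r5 [backorder :- insured, oversize_item.]. Adds backorder.
Closure: {address_valid, backorder, carrier_assigned, cond_1, fragile_item, hazmat_flag, insured, labeled, manifest_closed, notify_customer, order_received, oversize_item, packed, payment_cleared, pick_ticket, priority_ship, restock_request, route_local, shipped, split_shipment, stock_available, stock_low} — 22 facts.

22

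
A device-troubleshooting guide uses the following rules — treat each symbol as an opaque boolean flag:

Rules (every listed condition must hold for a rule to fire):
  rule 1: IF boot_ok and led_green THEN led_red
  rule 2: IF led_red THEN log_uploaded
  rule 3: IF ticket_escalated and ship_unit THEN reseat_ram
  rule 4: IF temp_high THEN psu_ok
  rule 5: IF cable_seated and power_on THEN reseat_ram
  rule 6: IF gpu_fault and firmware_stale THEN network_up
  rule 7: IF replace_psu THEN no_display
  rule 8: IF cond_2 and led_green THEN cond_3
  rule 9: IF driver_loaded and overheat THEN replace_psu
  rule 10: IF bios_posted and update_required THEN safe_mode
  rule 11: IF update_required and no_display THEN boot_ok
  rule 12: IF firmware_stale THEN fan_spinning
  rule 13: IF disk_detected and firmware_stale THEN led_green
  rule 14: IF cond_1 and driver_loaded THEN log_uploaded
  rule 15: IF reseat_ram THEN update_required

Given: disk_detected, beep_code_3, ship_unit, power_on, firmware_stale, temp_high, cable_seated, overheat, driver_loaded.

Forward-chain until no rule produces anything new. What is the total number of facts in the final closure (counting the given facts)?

Round 1: rule 4 [IF temp_high THEN psu_ok]; rule 5 [IF cable_seated and power_on THEN reseat_ram]; rule 9 [IF driver_loaded and overheat THEN replace_psu]; rule 12 [IF firmware_stale THEN fan_spinning]; rule 13 [IF disk_detected and firmware_stale THEN led_green]. Adds psu_ok, reseat_ram, replace_psu, fan_spinning, led_green.
Round 2: rule 7 [IF replace_psu THEN no_display]; rule 15 [IF reseat_ram THEN update_required]. Adds no_display, update_required.
Round 3: rule 11 [IF update_required and no_display THEN boot_ok]. Adds boot_ok.
Round 4: rule 1 [IF boot_ok and led_green THEN led_red]. Adds led_red.
Round 5: rule 2 [IF led_red THEN log_uploaded]. Adds log_uploaded.
Closure: {beep_code_3, boot_ok, cable_seated, disk_detected, driver_loaded, fan_spinning, firmware_stale, led_green, led_red, log_uploaded, no_display, overheat, power_on, psu_ok, replace_psu, reseat_ram, ship_unit, temp_high, update_required} — 19 facts.

19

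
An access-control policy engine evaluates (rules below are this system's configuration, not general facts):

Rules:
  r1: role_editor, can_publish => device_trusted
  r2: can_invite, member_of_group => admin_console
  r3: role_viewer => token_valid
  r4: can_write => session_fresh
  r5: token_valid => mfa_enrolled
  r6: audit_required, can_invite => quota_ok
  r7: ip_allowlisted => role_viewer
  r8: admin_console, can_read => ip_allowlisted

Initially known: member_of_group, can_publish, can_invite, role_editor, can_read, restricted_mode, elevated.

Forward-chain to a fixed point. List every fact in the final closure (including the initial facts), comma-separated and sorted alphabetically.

admin_console, can_invite, can_publish, can_read, device_trusted, elevated, ip_allowlisted, member_of_group, mfa_enrolled, restricted_mode, role_editor, role_viewer, token_valid

[1] r1 [role_editor, can_publish => device_trusted]; r2 [can_invite, member_of_group => admin_console]. ⇒ new: device_trusted, admin_console.
[2] r8 [admin_console, can_read => ip_allowlisted]. ⇒ new: ip_allowlisted.
[3] r7 [ip_allowlisted => role_viewer]. ⇒ new: role_viewer.
[4] r3 [role_viewer => token_valid]. ⇒ new: token_valid.
[5] r5 [token_valid => mfa_enrolled]. ⇒ new: mfa_enrolled.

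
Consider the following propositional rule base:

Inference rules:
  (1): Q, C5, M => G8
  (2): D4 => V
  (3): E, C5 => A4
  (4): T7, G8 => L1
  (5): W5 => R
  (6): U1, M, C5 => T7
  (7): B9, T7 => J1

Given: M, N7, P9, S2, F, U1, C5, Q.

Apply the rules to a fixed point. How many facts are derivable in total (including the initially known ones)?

11

Round 1 — (1), (6), derive G8, T7.
Round 2 — (4), derive L1.
Closure: {C5, F, G8, L1, M, N7, P9, Q, S2, T7, U1} — 11 facts.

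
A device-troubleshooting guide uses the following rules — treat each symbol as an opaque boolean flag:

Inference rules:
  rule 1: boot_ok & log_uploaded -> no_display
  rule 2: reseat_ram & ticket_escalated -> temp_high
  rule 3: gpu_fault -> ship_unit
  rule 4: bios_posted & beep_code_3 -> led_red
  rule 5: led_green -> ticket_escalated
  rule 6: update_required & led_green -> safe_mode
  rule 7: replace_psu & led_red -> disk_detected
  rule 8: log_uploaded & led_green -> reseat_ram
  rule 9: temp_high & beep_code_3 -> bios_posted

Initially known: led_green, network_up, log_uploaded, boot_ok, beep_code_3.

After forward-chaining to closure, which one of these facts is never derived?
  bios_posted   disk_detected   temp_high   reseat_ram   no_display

disk_detected

Round 1 — rule 1, rule 5, rule 8, derive no_display, ticket_escalated, reseat_ram.
Round 2 — rule 2, derive temp_high.
Round 3 — rule 9, derive bios_posted.
Round 4 — rule 4, derive led_red.
Derived: no_display (round 1), temp_high (round 2), reseat_ram (round 1), bios_posted (round 3). disk_detected never appears in any round.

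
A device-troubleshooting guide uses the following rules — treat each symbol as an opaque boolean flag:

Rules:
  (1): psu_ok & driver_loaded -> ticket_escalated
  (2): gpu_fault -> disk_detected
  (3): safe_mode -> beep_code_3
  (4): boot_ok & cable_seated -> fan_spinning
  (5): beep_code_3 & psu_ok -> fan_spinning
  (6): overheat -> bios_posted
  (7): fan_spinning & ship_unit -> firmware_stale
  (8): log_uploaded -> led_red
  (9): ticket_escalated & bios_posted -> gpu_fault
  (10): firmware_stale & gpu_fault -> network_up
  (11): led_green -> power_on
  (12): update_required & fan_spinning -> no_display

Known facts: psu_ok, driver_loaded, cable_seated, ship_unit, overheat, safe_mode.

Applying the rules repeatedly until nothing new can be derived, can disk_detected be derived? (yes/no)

[1] (1) [psu_ok & driver_loaded -> ticket_escalated]; (3) [safe_mode -> beep_code_3]; (6) [overheat -> bios_posted]. ⇒ new: ticket_escalated, beep_code_3, bios_posted.
[2] (5) [beep_code_3 & psu_ok -> fan_spinning]; (9) [ticket_escalated & bios_posted -> gpu_fault]. ⇒ new: fan_spinning, gpu_fault.
[3] (2) [gpu_fault -> disk_detected]; (7) [fan_spinning & ship_unit -> firmware_stale]. ⇒ new: disk_detected, firmware_stale.
[4] (10) [firmware_stale & gpu_fault -> network_up]. ⇒ new: network_up.
disk_detected appears in round 3, so it is derivable.

yes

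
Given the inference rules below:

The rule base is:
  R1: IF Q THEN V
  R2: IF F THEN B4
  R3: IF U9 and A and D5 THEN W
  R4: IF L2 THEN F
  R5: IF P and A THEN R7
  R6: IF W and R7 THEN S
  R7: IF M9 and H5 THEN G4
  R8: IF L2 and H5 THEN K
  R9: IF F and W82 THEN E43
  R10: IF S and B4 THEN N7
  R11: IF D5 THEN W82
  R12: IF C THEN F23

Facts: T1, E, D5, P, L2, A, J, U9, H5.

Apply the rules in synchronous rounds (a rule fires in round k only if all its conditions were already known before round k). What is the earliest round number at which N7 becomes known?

Round 1 fires R3, R4, R5, R8, R11, giving W, F, R7, K, W82.
Round 2 fires R2, R6, R9, giving B4, S, E43.
Round 3 fires R10, giving N7.
N7 first appears in round 3.

3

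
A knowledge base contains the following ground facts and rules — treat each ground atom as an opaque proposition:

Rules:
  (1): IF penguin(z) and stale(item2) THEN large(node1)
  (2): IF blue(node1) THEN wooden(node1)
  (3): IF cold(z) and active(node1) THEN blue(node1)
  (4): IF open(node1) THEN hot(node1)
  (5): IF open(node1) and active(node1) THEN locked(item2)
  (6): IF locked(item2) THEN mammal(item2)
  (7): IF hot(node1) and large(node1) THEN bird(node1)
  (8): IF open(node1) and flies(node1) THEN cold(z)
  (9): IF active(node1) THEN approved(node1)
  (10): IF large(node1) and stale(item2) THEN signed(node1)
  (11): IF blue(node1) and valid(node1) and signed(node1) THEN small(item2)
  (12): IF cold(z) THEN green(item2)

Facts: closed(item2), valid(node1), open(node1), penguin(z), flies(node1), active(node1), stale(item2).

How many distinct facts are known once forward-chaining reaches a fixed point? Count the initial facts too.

19

[1] (1) [IF penguin(z) and stale(item2) THEN large(node1)]; (4) [IF open(node1) THEN hot(node1)]; (5) [IF open(node1) and active(node1) THEN locked(item2)]; (8) [IF open(node1) and flies(node1) THEN cold(z)]; (9) [IF active(node1) THEN approved(node1)]. ⇒ new: large(node1), hot(node1), locked(item2), cold(z), approved(node1).
[2] (3) [IF cold(z) and active(node1) THEN blue(node1)]; (6) [IF locked(item2) THEN mammal(item2)]; (7) [IF hot(node1) and large(node1) THEN bird(node1)]; (10) [IF large(node1) and stale(item2) THEN signed(node1)]; (12) [IF cold(z) THEN green(item2)]. ⇒ new: blue(node1), mammal(item2), bird(node1), signed(node1), green(item2).
[3] (2) [IF blue(node1) THEN wooden(node1)]; (11) [IF blue(node1) and valid(node1) and signed(node1) THEN small(item2)]. ⇒ new: wooden(node1), small(item2).
Closure: {active(node1), approved(node1), bird(node1), blue(node1), closed(item2), cold(z), flies(node1), green(item2), hot(node1), large(node1), locked(item2), mammal(item2), open(node1), penguin(z), signed(node1), small(item2), stale(item2), valid(node1), wooden(node1)} — 19 facts.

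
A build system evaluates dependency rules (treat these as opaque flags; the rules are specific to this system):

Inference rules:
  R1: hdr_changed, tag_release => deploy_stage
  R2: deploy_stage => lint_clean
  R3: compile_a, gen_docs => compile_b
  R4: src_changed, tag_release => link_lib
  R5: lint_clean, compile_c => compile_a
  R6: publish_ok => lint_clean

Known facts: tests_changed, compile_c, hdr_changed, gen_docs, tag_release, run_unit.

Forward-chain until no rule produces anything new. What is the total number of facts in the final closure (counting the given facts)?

10

Round 1 — R1, derive deploy_stage.
Round 2 — R2, derive lint_clean.
Round 3 — R5, derive compile_a.
Round 4 — R3, derive compile_b.
Closure: {compile_a, compile_b, compile_c, deploy_stage, gen_docs, hdr_changed, lint_clean, run_unit, tag_release, tests_changed} — 10 facts.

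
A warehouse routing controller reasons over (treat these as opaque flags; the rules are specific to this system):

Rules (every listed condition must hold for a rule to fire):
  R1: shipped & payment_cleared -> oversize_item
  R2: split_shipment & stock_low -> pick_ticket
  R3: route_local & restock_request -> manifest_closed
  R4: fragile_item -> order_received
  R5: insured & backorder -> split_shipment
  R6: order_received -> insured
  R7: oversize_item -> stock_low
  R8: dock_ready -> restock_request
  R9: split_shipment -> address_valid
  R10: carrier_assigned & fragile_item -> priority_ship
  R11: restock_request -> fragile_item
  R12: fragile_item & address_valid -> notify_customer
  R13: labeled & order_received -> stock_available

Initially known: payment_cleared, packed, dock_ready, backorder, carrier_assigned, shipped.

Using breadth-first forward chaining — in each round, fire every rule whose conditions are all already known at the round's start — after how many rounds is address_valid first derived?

[1] R1 [shipped & payment_cleared -> oversize_item]; R8 [dock_ready -> restock_request]. ⇒ new: oversize_item, restock_request.
[2] R7 [oversize_item -> stock_low]; R11 [restock_request -> fragile_item]. ⇒ new: stock_low, fragile_item.
[3] R4 [fragile_item -> order_received]; R10 [carrier_assigned & fragile_item -> priority_ship]. ⇒ new: order_received, priority_ship.
[4] R6 [order_received -> insured]. ⇒ new: insured.
[5] R5 [insured & backorder -> split_shipment]. ⇒ new: split_shipment.
[6] R2 [split_shipment & stock_low -> pick_ticket]; R9 [split_shipment -> address_valid]. ⇒ new: pick_ticket, address_valid.
address_valid first appears in round 6.

6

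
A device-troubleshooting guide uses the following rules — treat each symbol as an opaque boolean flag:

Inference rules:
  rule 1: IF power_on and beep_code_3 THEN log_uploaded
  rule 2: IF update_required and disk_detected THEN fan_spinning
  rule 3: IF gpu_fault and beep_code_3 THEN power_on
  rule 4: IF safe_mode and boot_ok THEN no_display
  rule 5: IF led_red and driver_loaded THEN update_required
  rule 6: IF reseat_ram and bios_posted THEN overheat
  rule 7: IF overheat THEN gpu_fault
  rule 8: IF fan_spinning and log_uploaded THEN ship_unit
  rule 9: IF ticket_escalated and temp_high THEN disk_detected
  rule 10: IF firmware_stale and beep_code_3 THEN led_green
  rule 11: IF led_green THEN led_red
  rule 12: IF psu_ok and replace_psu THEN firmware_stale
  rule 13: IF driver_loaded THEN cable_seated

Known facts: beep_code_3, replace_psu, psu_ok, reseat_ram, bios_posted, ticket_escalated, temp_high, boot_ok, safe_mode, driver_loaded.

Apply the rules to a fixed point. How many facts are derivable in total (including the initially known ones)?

23

Round 1: rule 4 [IF safe_mode and boot_ok THEN no_display]; rule 6 [IF reseat_ram and bios_posted THEN overheat]; rule 9 [IF ticket_escalated and temp_high THEN disk_detected]; rule 12 [IF psu_ok and replace_psu THEN firmware_stale]; rule 13 [IF driver_loaded THEN cable_seated]. Adds no_display, overheat, disk_detected, firmware_stale, cable_seated.
Round 2: rule 7 [IF overheat THEN gpu_fault]; rule 10 [IF firmware_stale and beep_code_3 THEN led_green]. Adds gpu_fault, led_green.
Round 3: rule 3 [IF gpu_fault and beep_code_3 THEN power_on]; rule 11 [IF led_green THEN led_red]. Adds power_on, led_red.
Round 4: rule 1 [IF power_on and beep_code_3 THEN log_uploaded]; rule 5 [IF led_red and driver_loaded THEN update_required]. Adds log_uploaded, update_required.
Round 5: rule 2 [IF update_required and disk_detected THEN fan_spinning]. Adds fan_spinning.
Round 6: rule 8 [IF fan_spinning and log_uploaded THEN ship_unit]. Adds ship_unit.
Closure: {beep_code_3, bios_posted, boot_ok, cable_seated, disk_detected, driver_loaded, fan_spinning, firmware_stale, gpu_fault, led_green, led_red, log_uploaded, no_display, overheat, power_on, psu_ok, replace_psu, reseat_ram, safe_mode, ship_unit, temp_high, ticket_escalated, update_required} — 23 facts.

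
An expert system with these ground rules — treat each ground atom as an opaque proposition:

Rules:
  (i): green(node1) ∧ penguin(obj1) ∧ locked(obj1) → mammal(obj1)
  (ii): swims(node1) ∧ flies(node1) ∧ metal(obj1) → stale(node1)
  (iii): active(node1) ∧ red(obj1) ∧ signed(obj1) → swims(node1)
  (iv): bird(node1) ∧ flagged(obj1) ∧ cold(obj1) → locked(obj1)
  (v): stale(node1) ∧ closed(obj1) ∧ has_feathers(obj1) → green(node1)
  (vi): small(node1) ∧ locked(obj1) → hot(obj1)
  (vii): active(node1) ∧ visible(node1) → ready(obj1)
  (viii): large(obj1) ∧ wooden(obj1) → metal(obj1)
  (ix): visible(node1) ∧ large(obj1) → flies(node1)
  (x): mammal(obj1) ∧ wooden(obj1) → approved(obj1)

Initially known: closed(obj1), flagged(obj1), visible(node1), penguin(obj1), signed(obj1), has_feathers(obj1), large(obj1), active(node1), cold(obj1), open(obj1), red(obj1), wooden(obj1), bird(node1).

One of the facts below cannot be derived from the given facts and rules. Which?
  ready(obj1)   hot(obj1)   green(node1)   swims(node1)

hot(obj1)

Round 1 — (iii), (iv), (vii), (viii), (ix), derive swims(node1), locked(obj1), ready(obj1), metal(obj1), flies(node1).
Round 2 — (ii), derive stale(node1).
Round 3 — (v), derive green(node1).
Round 4 — (i), derive mammal(obj1).
Round 5 — (x), derive approved(obj1).
Derived: green(node1) (round 3), ready(obj1) (round 1), swims(node1) (round 1). hot(obj1) never appears in any round.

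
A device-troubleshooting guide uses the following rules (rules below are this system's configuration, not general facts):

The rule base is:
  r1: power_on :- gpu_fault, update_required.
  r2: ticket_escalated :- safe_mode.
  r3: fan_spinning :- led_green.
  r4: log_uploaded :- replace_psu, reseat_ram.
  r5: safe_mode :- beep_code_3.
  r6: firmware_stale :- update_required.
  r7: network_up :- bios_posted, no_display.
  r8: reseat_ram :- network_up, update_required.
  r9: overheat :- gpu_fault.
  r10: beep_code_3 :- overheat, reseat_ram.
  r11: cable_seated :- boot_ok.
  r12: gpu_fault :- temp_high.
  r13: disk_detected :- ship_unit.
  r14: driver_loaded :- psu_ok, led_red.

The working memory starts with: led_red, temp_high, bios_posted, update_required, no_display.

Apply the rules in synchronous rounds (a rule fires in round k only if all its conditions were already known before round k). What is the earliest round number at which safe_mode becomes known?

4

Round 1 fires r6, r7, r12, giving firmware_stale, network_up, gpu_fault.
Round 2 fires r1, r8, r9, giving power_on, reseat_ram, overheat.
Round 3 fires r10, giving beep_code_3.
Round 4 fires r5, giving safe_mode.
safe_mode first appears in round 4.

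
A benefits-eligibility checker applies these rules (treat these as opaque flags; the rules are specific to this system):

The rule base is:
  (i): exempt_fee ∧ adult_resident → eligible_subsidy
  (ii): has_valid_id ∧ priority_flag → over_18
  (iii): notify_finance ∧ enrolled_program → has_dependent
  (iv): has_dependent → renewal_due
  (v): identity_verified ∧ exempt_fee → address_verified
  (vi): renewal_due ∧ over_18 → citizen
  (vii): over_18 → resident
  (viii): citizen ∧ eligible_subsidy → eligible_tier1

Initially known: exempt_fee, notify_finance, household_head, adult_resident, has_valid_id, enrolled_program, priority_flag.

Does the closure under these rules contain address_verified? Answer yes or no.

Round 1 fires (i), (ii), (iii), giving eligible_subsidy, over_18, has_dependent.
Round 2 fires (iv), (vii), giving renewal_due, resident.
Round 3 fires (vi), giving citizen.
Round 4 fires (viii), giving eligible_tier1.
Fixed point reached. address_verified is concluded only by (v); (v) needs identity_verified (never derived).

no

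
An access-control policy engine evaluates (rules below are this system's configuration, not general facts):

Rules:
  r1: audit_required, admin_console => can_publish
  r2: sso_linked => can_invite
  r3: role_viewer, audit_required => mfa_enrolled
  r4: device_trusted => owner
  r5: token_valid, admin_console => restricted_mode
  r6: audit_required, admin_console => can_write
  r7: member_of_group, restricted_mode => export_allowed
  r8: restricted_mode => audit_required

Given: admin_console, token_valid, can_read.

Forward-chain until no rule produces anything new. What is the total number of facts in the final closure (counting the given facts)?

7

Round 1: r5 [token_valid, admin_console => restricted_mode]. New: restricted_mode.
Round 2: r8 [restricted_mode => audit_required]. New: audit_required.
Round 3: r1 [audit_required, admin_console => can_publish]; r6 [audit_required, admin_console => can_write]. New: can_publish, can_write.
Closure: {admin_console, audit_required, can_publish, can_read, can_write, restricted_mode, token_valid} — 7 facts.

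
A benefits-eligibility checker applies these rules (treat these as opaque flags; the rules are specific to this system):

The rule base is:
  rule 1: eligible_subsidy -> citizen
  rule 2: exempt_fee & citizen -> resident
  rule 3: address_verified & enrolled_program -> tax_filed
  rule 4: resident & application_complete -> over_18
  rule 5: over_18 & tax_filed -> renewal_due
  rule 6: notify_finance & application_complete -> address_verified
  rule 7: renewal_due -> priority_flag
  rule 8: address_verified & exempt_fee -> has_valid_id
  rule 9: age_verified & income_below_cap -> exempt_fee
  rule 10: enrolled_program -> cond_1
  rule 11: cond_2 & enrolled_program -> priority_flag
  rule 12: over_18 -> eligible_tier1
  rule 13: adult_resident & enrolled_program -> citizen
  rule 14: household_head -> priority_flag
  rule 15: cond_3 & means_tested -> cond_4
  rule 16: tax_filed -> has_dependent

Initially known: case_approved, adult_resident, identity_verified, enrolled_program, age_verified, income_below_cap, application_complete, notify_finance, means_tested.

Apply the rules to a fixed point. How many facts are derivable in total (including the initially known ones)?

21

Round 1: rule 6 [notify_finance & application_complete -> address_verified]; rule 9 [age_verified & income_below_cap -> exempt_fee]; rule 10 [enrolled_program -> cond_1]; rule 13 [adult_resident & enrolled_program -> citizen]. Adds address_verified, exempt_fee, cond_1, citizen.
Round 2: rule 2 [exempt_fee & citizen -> resident]; rule 3 [address_verified & enrolled_program -> tax_filed]; rule 8 [address_verified & exempt_fee -> has_valid_id]. Adds resident, tax_filed, has_valid_id.
Round 3: rule 4 [resident & application_complete -> over_18]; rule 16 [tax_filed -> has_dependent]. Adds over_18, has_dependent.
Round 4: rule 5 [over_18 & tax_filed -> renewal_due]; rule 12 [over_18 -> eligible_tier1]. Adds renewal_due, eligible_tier1.
Round 5: rule 7 [renewal_due -> priority_flag]. Adds priority_flag.
Closure: {address_verified, adult_resident, age_verified, application_complete, case_approved, citizen, cond_1, eligible_tier1, enrolled_program, exempt_fee, has_dependent, has_valid_id, identity_verified, income_below_cap, means_tested, notify_finance, over_18, priority_flag, renewal_due, resident, tax_filed} — 21 facts.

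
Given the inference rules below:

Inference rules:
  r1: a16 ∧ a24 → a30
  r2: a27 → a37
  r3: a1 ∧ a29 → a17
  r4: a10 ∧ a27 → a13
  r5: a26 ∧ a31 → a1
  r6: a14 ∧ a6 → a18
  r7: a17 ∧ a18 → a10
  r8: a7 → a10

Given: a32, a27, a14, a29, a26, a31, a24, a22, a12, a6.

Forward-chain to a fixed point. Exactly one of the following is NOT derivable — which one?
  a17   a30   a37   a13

a30

Round 1 — r2, r5, r6, derive a37, a1, a18.
Round 2 — r3, derive a17.
Round 3 — r7, derive a10.
Round 4 — r4, derive a13.
Derived: a13 (round 4), a37 (round 1), a17 (round 2). a30 never appears in any round.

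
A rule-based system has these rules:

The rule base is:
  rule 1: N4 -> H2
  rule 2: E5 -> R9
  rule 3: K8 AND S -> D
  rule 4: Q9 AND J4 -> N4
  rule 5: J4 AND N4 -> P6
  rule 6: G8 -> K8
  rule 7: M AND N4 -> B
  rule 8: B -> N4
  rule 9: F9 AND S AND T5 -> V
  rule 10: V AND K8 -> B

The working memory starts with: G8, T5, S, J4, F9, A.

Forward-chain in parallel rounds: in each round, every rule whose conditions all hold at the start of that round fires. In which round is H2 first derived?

Round 1: rule 6 [G8 -> K8]; rule 9 [F9 AND S AND T5 -> V]. Adds K8, V.
Round 2: rule 3 [K8 AND S -> D]; rule 10 [V AND K8 -> B]. Adds D, B.
Round 3: rule 8 [B -> N4]. Adds N4.
Round 4: rule 1 [N4 -> H2]; rule 5 [J4 AND N4 -> P6]. Adds H2, P6.
H2 first appears in round 4.

4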